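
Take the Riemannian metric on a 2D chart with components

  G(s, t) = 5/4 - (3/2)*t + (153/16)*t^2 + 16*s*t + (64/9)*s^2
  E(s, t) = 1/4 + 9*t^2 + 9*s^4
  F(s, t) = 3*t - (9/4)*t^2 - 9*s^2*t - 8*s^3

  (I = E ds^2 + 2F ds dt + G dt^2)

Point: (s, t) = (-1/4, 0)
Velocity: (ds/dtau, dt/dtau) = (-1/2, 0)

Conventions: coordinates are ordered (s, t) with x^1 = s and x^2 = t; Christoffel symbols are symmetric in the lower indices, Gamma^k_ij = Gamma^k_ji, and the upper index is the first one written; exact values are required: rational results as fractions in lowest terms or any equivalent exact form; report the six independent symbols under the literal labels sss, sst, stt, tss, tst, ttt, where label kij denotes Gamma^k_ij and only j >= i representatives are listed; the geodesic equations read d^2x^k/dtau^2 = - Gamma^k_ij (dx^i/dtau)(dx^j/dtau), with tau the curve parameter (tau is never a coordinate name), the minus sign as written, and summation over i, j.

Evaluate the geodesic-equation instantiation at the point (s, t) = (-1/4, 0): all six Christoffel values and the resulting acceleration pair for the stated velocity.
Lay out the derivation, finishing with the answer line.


E = 73/256, F = 1/8, G = 61/36 at the point
E_s = -9/16, E_t = 0, F_s = -3/2, F_t = 39/16, G_s = -32/9, G_t = -11/2
EG - F^2 = 4309/9216;  g^inv = (9216/4309) * [[61/36, -1/8], [-1/8, 73/256]]
first-kind symbols [ij,l] = (1/2)(d_i g_jl + d_j g_il - d_l g_ij): [ss,s] = E_s/2 = -9/32, [ss,t] = F_s - E_t/2 = -3/2, [st,s] = E_t/2 = 0, [st,t] = G_s/2 = -16/9, [tt,s] = F_t - G_s/2 = 607/144, [tt,t] = G_t/2 = -11/4
Gamma^s_ij = (G*[ij,s] - F*[ij,t])/(EG - F^2), Gamma^t_ij = (E*[ij,t] - F*[ij,s])/(EG - F^2)
Gamma_sss = -2664/4309, Gamma_sst = 2048/4309, Gamma_stt = 620944/38781, Gamma_tss = -3618/4309, Gamma_tst = -4672/4309, Gamma_ttt = -12083/4309
d^2s/dtau^2 = -(Gamma_sss*(-1/2)^2 + 2*Gamma_sst*(-1/2)*(0) + Gamma_stt*(0)^2) = 666/4309
d^2t/dtau^2 = -(Gamma_tss*(-1/2)^2 + 2*Gamma_tst*(-1/2)*(0) + Gamma_ttt*(0)^2) = 1809/8618

Answer: Gamma_sss = -2664/4309, Gamma_sst = 2048/4309, Gamma_stt = 620944/38781, Gamma_tss = -3618/4309, Gamma_tst = -4672/4309, Gamma_ttt = -12083/4309; accelerations (d^2s/dtau^2, d^2t/dtau^2) = (666/4309, 1809/8618)


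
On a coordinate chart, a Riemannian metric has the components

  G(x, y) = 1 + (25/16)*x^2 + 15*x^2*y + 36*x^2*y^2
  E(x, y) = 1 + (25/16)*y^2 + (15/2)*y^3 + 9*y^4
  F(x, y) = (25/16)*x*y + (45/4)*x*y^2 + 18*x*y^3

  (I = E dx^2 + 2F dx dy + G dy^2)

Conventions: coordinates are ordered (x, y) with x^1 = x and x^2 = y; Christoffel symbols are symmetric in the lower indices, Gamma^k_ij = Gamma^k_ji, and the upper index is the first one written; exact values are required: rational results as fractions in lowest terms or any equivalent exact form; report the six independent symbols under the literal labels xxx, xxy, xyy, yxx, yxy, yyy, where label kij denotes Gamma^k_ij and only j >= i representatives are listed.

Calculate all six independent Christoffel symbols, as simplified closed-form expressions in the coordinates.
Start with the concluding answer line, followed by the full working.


Answer: Gamma_xxx = 0, Gamma_xxy = (288*y^3 + 180*y^2 + 25*y)/(576*x^2*y^2 + 240*x^2*y + 25*x^2 + 144*y^4 + 120*y^3 + 25*y^2 + 16), Gamma_xyy = (288*x*y^2 + 120*x*y)/(576*x^2*y^2 + 240*x^2*y + 25*x^2 + 144*y^4 + 120*y^3 + 25*y^2 + 16), Gamma_yxx = 0, Gamma_yxy = (576*x*y^2 + 240*x*y + 25*x)/(576*x^2*y^2 + 240*x^2*y + 25*x^2 + 144*y^4 + 120*y^3 + 25*y^2 + 16), Gamma_yyy = (576*x^2*y + 120*x^2)/(576*x^2*y^2 + 240*x^2*y + 25*x^2 + 144*y^4 + 120*y^3 + 25*y^2 + 16)

E = 1 + (25/16)*y^2 + (15/2)*y^3 + 9*y^4; F = (25/16)*x*y + (45/4)*x*y^2 + 18*x*y^3; G = 1 + (25/16)*x^2 + 15*x^2*y + 36*x^2*y^2
Gamma^k_ij = (1/2) g^{kl} (d_i g_jl + d_j g_il - d_l g_ij), with g^inv = (1/(EG-F^2)) [[G, -F], [-F, E]]
first partials: E_x = 0, E_y = (25/8)*y + (45/2)*y^2 + 36*y^3, F_x = (25/16)*y + (45/4)*y^2 + 18*y^3, F_y = (25/16)*x + (45/2)*x*y + 54*x*y^2, G_x = (25/8)*x + 30*x*y + 72*x*y^2, G_y = 15*x^2 + 72*x^2*y
D = EG - F^2 = 1 + (25/16)*y^2 + (25/16)*x^2 + (15/2)*y^3 + 15*x^2*y + 9*y^4 + 36*x^2*y^2
expanded: Gamma^x_xx = (G E_x - 2F F_x + F E_y)/(2D), Gamma^x_xy = (G E_y - F G_x)/(2D), Gamma^x_yy = (2G F_y - G G_x - F G_y)/(2D), Gamma^y_xx = (2E F_x - E E_y - F E_x)/(2D), Gamma^y_xy = (E G_x - F E_y)/(2D), Gamma^y_yy = (E G_y - 2F F_y + F G_x)/(2D); substitute and cancel common factors


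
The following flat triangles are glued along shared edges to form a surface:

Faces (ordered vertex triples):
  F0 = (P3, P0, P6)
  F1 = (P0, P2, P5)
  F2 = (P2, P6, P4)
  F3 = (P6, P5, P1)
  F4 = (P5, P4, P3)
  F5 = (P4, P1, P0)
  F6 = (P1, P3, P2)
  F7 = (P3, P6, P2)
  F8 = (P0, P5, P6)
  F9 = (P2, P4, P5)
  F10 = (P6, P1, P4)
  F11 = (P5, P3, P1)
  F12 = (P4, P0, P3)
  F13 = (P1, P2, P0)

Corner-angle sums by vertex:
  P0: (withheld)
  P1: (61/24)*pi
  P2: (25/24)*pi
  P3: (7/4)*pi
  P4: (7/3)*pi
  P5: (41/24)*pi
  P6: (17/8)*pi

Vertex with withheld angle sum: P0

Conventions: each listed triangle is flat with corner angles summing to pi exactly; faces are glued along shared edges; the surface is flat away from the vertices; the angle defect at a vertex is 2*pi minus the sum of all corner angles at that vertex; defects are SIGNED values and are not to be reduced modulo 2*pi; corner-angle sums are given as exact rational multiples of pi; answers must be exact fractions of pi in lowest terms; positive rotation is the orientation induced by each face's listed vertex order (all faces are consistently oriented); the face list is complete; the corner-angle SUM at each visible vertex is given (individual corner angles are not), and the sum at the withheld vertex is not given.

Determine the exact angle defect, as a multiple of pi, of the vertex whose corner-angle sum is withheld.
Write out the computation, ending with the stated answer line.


V = 7, E = 21, F = 14; chi = V - E + F = 0
Gauss-Bonnet: total defect = 2*pi*chi = 0; visible defects sum to pi/2

Answer: defect(P0) = -pi/2


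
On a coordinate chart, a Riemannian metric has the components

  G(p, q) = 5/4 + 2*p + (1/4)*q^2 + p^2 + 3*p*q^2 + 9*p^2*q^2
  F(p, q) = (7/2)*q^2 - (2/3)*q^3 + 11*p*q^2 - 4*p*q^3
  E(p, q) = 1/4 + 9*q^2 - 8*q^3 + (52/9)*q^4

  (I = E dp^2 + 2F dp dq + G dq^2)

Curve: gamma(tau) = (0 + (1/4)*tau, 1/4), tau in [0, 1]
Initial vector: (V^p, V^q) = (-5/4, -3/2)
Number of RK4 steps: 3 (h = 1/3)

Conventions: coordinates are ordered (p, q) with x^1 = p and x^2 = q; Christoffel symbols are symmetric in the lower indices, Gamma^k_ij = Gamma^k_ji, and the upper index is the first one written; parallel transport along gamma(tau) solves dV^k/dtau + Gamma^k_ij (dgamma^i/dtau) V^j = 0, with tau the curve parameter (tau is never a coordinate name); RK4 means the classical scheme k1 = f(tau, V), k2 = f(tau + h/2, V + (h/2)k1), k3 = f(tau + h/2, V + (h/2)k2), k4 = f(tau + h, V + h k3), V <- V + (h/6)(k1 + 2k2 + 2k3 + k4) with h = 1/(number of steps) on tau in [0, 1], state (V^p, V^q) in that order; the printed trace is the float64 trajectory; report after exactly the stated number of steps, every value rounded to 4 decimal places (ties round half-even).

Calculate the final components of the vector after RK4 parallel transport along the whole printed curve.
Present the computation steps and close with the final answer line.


gamma'(tau) = (1/4, 0); f(tau, V)^k = -Gamma^k_ij(gamma(tau)) gamma'^i(tau) V^j; h = 1/3; intermediate values shown to 6 dp
curve data and Christoffel symbols at the stage parameters:
  tau = 0.000000: gamma = (0.000000, 0.250000), gamma' = (0.250000, 0.000000); Gamma_ppp = 0.257118, Gamma_ppq = 2.220432, Gamma_pqq = 0.770909, Gamma_qpp = -0.876343, Gamma_qpq = 0.498694, Gamma_qqq = -0.077516
  tau = 0.166667: gamma = (0.041667, 0.250000), gamma' = (0.250000, 0.000000); Gamma_ppp = 0.271745, Gamma_ppq = 2.211215, Gamma_pqq = 0.966496, Gamma_qpp = -0.823288, Gamma_qpq = 0.471209, Gamma_qqq = -0.094791
  tau = 0.333333: gamma = (0.083333, 0.250000), gamma' = (0.250000, 0.000000); Gamma_ppp = 0.283969, Gamma_ppq = 2.203285, Gamma_pqq = 1.163041, Gamma_qpp = -0.774288, Gamma_qpq = 0.445709, Gamma_qqq = -0.111224
  tau = 0.500000: gamma = (0.125000, 0.250000), gamma' = (0.250000, 0.000000); Gamma_ppp = 0.294103, Gamma_ppq = 2.196485, Gamma_pqq = 1.360461, Gamma_qpp = -0.729019, Gamma_qpq = 0.422047, Gamma_qqq = -0.126838
  tau = 0.666667: gamma = (0.166667, 0.250000), gamma' = (0.250000, 0.000000); Gamma_ppp = 0.302424, Gamma_ppq = 2.190673, Gamma_pqq = 1.558678, Gamma_qpp = -0.687175, Gamma_qpq = 0.400082, Gamma_qqq = -0.141662
  tau = 0.833333: gamma = (0.208333, 0.250000), gamma' = (0.250000, 0.000000); Gamma_ppp = 0.309173, Gamma_ppq = 2.185728, Gamma_pqq = 1.757620, Gamma_qpp = -0.648470, Gamma_qpq = 0.379679, Gamma_qqq = -0.155727
  tau = 1.000000: gamma = (0.250000, 0.250000), gamma' = (0.250000, 0.000000); Gamma_ppp = 0.314558, Gamma_ppq = 2.181540, Gamma_pqq = 1.957223, Gamma_qpp = -0.612640, Gamma_qpq = 0.360715, Gamma_qqq = -0.169068
step 0: V^p = -1.2500, V^q = -1.5000
step 1: k1 = (0.913011, -0.086847), k2 = (0.911790, -0.047549), k3 = (0.908183, -0.048363), k4 = (0.902361, -0.014428); V <- V + (h/6)(k1 + 2k2 + 2k3 + k4): V^p = -0.9469, V^q = -1.5163
step 2: k1 = (0.902425, -0.014343), k2 = (0.892501, 0.015068), k3 = (0.889931, 0.014249), k4 = (0.876984, 0.039470); V <- V + (h/6)(k1 + 2k2 + 2k3 + k4): V^p = -0.6500, V^q = -1.5116
step 3: k1 = (0.877017, 0.039524), k2 = (0.861348, 0.061175), k3 = (0.859578, 0.060409), k4 = (0.842023, 0.078828); V <- V + (h/6)(k1 + 2k2 + 2k3 + k4): V^p = -0.3633, V^q = -1.4915

Answer: V^p = -0.3633, V^q = -1.4915


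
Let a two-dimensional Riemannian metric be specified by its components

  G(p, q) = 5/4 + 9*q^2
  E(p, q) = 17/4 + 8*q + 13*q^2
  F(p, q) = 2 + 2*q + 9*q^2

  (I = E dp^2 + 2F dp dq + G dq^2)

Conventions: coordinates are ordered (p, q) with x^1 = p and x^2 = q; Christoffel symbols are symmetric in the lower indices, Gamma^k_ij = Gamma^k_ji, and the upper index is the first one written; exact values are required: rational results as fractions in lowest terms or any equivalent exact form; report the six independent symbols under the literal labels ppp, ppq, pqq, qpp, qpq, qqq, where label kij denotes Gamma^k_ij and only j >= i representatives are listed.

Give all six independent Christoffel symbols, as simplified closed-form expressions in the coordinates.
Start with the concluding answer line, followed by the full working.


Answer: Gamma_ppp = (1872*q^3 + 992*q^2 + 544*q + 128)/(576*q^4 + 576*q^3 + 232*q^2 + 32*q + 21), Gamma_ppq = (1872*q^3 + 576*q^2 + 260*q + 80)/(576*q^4 + 576*q^3 + 232*q^2 + 32*q + 21), Gamma_pqq = (1296*q^3 + 72*q + 40)/(576*q^4 + 576*q^3 + 232*q^2 + 32*q + 21), Gamma_qpp = (-2704*q^3 - 2496*q^2 - 1396*q - 272)/(576*q^4 + 576*q^3 + 232*q^2 + 32*q + 21), Gamma_qpq = (-1872*q^3 - 992*q^2 - 544*q - 128)/(576*q^4 + 576*q^3 + 232*q^2 + 32*q + 21), Gamma_qqq = (-720*q^3 + 288*q^2 - 28*q - 64)/(576*q^4 + 576*q^3 + 232*q^2 + 32*q + 21)

E = 17/4 + 8*q + 13*q^2; F = 2 + 2*q + 9*q^2; G = 5/4 + 9*q^2
Gamma^k_ij = (1/2) g^{kl} (d_i g_jl + d_j g_il - d_l g_ij), with g^inv = (1/(EG-F^2)) [[G, -F], [-F, E]]
first partials: E_p = 0, E_q = 8 + 26*q, F_p = 0, F_q = 2 + 18*q, G_p = 0, G_q = 18*q
D = EG - F^2 = 21/16 + 2*q + (29/2)*q^2 + 36*q^3 + 36*q^4
expanded: Gamma^p_pp = (G E_p - 2F F_p + F E_q)/(2D), Gamma^p_pq = (G E_q - F G_p)/(2D), Gamma^p_qq = (2G F_q - G G_p - F G_q)/(2D), Gamma^q_pp = (2E F_p - E E_q - F E_p)/(2D), Gamma^q_pq = (E G_p - F E_q)/(2D), Gamma^q_qq = (E G_q - 2F F_q + F G_p)/(2D); substitute and cancel common factors


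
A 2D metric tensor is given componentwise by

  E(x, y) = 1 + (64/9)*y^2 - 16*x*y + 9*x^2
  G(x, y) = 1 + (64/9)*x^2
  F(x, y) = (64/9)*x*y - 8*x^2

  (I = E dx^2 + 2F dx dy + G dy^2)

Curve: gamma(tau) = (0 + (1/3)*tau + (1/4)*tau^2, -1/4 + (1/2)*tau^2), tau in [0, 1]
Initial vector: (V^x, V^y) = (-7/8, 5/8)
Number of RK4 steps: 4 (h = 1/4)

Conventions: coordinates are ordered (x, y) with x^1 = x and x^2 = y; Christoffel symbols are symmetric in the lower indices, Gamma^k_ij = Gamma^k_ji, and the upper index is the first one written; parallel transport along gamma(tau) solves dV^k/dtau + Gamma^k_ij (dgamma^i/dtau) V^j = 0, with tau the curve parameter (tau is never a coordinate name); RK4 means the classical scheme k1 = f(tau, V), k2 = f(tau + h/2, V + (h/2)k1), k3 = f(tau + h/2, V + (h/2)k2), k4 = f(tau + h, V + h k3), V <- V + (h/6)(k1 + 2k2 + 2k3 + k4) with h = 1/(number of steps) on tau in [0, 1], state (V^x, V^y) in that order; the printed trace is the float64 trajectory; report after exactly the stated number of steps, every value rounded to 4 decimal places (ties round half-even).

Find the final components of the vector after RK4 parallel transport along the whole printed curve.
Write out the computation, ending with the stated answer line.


gamma'(tau) = (1/3 + (1/2)*tau, tau); f(tau, V)^k = -Gamma^k_ij(gamma(tau)) gamma'^i(tau) V^j; h = 1/4; intermediate values shown to 6 dp
curve data and Christoffel symbols at the stage parameters:
  tau = 0.000000: gamma = (0.000000, -0.250000), gamma' = (0.333333, 0.000000); Gamma_xxx = 1.384615, Gamma_xxy = -1.230769, Gamma_xyy = 0.000000, Gamma_yxx = 0.000000, Gamma_yxy = 0.000000, Gamma_yyy = 0.000000
  tau = 0.125000: gamma = (0.045573, -0.242188), gamma' = (0.395833, 0.125000); Gamma_xxx = 1.442797, Gamma_xxy = -1.282486, Gamma_xyy = 0.000000, Gamma_yxx = -0.224062, Gamma_yxy = 0.199166, Gamma_yyy = 0.000000
  tau = 0.250000: gamma = (0.098958, -0.218750), gamma' = (0.458333, 0.250000); Gamma_xxx = 1.431696, Gamma_xxy = -1.272618, Gamma_xyy = 0.000000, Gamma_yxx = -0.429226, Gamma_yxy = 0.381534, Gamma_yyy = 0.000000
  tau = 0.375000: gamma = (0.160156, -0.179688), gamma' = (0.520833, 0.375000); Gamma_xxx = 1.368757, Gamma_xxy = -1.216673, Gamma_xyy = 0.000000, Gamma_yxx = -0.609162, Gamma_yxy = 0.541477, Gamma_yyy = 0.000000
  tau = 0.500000: gamma = (0.229167, -0.125000), gamma' = (0.583333, 0.500000); Gamma_xxx = 1.267823, Gamma_xxy = -1.126954, Gamma_xyy = 0.000000, Gamma_yxx = -0.758969, Gamma_yxy = 0.674639, Gamma_yyy = 0.000000
  tau = 0.625000: gamma = (0.305990, -0.054688), gamma' = (0.645833, 0.625000); Gamma_xxx = 1.140812, Gamma_xxy = -1.014055, Gamma_xyy = 0.000000, Gamma_yxx = -0.875042, Gamma_yxy = 0.777815, Gamma_yyy = 0.000000
  tau = 0.750000: gamma = (0.390625, 0.031250), gamma' = (0.708333, 0.750000); Gamma_xxx = 0.998664, Gamma_xxy = -0.887702, Gamma_xyy = 0.000000, Gamma_yxx = -0.955660, Gamma_yxy = 0.849475, Gamma_yyy = 0.000000
  tau = 0.875000: gamma = (0.483073, 0.132812), gamma' = (0.770833, 0.875000); Gamma_xxx = 0.851389, Gamma_xxy = -0.756790, Gamma_xyy = 0.000000, Gamma_yxx = -1.001555, Gamma_yxy = 0.890271, Gamma_yyy = 0.000000
  tau = 1.000000: gamma = (0.583333, 0.250000), gamma' = (0.833333, 1.000000); Gamma_xxx = 0.707542, Gamma_xxy = -0.628927, Gamma_xyy = 0.000000, Gamma_yxx = -1.015958, Gamma_yxy = 0.903074, Gamma_yyy = 0.000000
step 0: V^x = -0.8750, V^y = 0.6250
step 1: k1 = (0.660256, 0.000000), k2 = (0.642825, -0.099829), k3 = (0.637385, -0.098984), k4 = (0.592037, -0.177494); V <- V + (h/6)(k1 + 2k2 + 2k3 + k4): V^x = -0.7161, V^y = 0.6010
step 2: k1 = (0.592657, -0.177680), k2 = (0.531571, -0.236574), k3 = (0.528866, -0.235370), k4 = (0.459253, -0.274927); V <- V + (h/6)(k1 + 2k2 + 2k3 + k4): V^x = -0.5839, V^y = 0.5428
step 3: k1 = (0.459687, -0.275187), k2 = (0.387212, -0.297005), k3 = (0.386359, -0.296350), k4 = (0.315031, -0.301465); V <- V + (h/6)(k1 + 2k2 + 2k3 + k4): V^x = -0.4872, V^y = 0.4694
step 4: k1 = (0.315411, -0.301829), k2 = (0.249158, -0.293104), k3 = (0.249745, -0.293795), k4 = (0.190811, -0.273985); V <- V + (h/6)(k1 + 2k2 + 2k3 + k4): V^x = -0.4245, V^y = 0.3965

Answer: V^x = -0.4245, V^y = 0.3965


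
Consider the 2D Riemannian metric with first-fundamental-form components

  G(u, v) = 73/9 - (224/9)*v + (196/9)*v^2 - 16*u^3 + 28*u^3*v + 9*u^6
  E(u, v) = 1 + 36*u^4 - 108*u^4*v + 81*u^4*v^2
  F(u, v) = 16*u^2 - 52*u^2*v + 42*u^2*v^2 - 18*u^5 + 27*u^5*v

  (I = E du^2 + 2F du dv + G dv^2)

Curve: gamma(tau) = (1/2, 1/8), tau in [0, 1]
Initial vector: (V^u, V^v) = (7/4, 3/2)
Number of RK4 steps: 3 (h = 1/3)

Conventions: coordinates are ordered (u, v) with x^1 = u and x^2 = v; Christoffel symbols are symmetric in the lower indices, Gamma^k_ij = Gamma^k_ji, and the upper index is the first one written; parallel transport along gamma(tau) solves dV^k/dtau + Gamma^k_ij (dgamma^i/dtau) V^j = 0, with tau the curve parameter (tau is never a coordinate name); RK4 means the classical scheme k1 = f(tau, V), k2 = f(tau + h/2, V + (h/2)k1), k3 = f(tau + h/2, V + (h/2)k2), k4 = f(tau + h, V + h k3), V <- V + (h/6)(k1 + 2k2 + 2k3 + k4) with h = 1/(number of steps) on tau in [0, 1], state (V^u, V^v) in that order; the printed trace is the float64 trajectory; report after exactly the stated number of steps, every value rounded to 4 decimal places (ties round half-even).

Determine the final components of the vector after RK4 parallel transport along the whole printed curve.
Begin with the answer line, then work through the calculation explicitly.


Answer: V^u = 1.7500, V^v = 1.5000

gamma'(tau) = (0, 0); f(tau, V)^k = -Gamma^k_ij(gamma(tau)) gamma'^i(tau) V^j; h = 1/3; intermediate values shown to 6 dp
curve data and Christoffel symbols at the stage parameters:
  tau = 0.000000: gamma = (0.500000, 0.125000), gamma' = (0.000000, 0.000000); Gamma_uuu = 1.099496, Gamma_uuv = -0.507460, Gamma_uvv = -1.052509, Gamma_vuu = 1.541174, Gamma_vuv = -0.711311, Gamma_vvv = -1.475312
  tau = 0.166667: gamma = (0.500000, 0.125000), gamma' = (0.000000, 0.000000); Gamma_uuu = 1.099496, Gamma_uuv = -0.507460, Gamma_uvv = -1.052509, Gamma_vuu = 1.541174, Gamma_vuv = -0.711311, Gamma_vvv = -1.475312
  tau = 0.333333: gamma = (0.500000, 0.125000), gamma' = (0.000000, 0.000000); Gamma_uuu = 1.099496, Gamma_uuv = -0.507460, Gamma_uvv = -1.052509, Gamma_vuu = 1.541174, Gamma_vuv = -0.711311, Gamma_vvv = -1.475312
  tau = 0.500000: gamma = (0.500000, 0.125000), gamma' = (0.000000, 0.000000); Gamma_uuu = 1.099496, Gamma_uuv = -0.507460, Gamma_uvv = -1.052509, Gamma_vuu = 1.541174, Gamma_vuv = -0.711311, Gamma_vvv = -1.475312
  tau = 0.666667: gamma = (0.500000, 0.125000), gamma' = (0.000000, 0.000000); Gamma_uuu = 1.099496, Gamma_uuv = -0.507460, Gamma_uvv = -1.052509, Gamma_vuu = 1.541174, Gamma_vuv = -0.711311, Gamma_vvv = -1.475312
  tau = 0.833333: gamma = (0.500000, 0.125000), gamma' = (0.000000, 0.000000); Gamma_uuu = 1.099496, Gamma_uuv = -0.507460, Gamma_uvv = -1.052509, Gamma_vuu = 1.541174, Gamma_vuv = -0.711311, Gamma_vvv = -1.475312
  tau = 1.000000: gamma = (0.500000, 0.125000), gamma' = (0.000000, 0.000000); Gamma_uuu = 1.099496, Gamma_uuv = -0.507460, Gamma_uvv = -1.052509, Gamma_vuu = 1.541174, Gamma_vuv = -0.711311, Gamma_vvv = -1.475312
step 0: V^u = 1.7500, V^v = 1.5000
step 1: k1 = (0.000000, 0.000000), k2 = (0.000000, 0.000000), k3 = (0.000000, 0.000000), k4 = (0.000000, 0.000000); V <- V + (h/6)(k1 + 2k2 + 2k3 + k4): V^u = 1.7500, V^v = 1.5000
step 2: k1 = (0.000000, 0.000000), k2 = (0.000000, 0.000000), k3 = (0.000000, 0.000000), k4 = (0.000000, 0.000000); V <- V + (h/6)(k1 + 2k2 + 2k3 + k4): V^u = 1.7500, V^v = 1.5000
step 3: k1 = (0.000000, 0.000000), k2 = (0.000000, 0.000000), k3 = (0.000000, 0.000000), k4 = (0.000000, 0.000000); V <- V + (h/6)(k1 + 2k2 + 2k3 + k4): V^u = 1.7500, V^v = 1.5000


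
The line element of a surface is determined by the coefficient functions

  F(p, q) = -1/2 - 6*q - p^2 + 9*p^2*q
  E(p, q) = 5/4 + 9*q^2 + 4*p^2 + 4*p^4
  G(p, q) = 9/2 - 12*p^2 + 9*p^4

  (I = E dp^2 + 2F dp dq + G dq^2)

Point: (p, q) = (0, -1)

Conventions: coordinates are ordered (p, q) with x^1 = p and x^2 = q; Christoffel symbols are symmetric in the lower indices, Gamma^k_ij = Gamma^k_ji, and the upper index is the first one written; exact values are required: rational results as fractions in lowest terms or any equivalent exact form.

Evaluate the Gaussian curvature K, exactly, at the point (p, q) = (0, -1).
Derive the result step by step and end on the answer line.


E = 41/4, F = 11/2, G = 9/2, EG - F^2 = 127/8 at the point
E_p = 0, E_q = -18, F_p = 0, F_q = -6, G_p = 0, G_q = 0
E_qq = 18, F_pq = 0, G_pp = -24
Compute both Brioschi determinants and normalise by (EG - F^2)^2.
M1 = [[-E_qq/2 + F_pq - G_pp/2, E_p/2, F_p - E_q/2], [F_q - G_p/2, E, F], [G_q/2, F, G]] = [[3, 0, 9], [-6, 41/4, 11/2], [0, 11/2, 9/2]]; det M1 = -1995/8
M2 = [[0, E_q/2, G_p/2], [E_q/2, E, F], [G_p/2, F, G]] = [[0, -9, 0], [-9, 41/4, 11/2], [0, 11/2, 9/2]]; det M2 = -729/2
det M1 - det M2 = 921/8; K = 921/8 / (127/8)^2 = 7368/16129

Answer: K = 7368/16129


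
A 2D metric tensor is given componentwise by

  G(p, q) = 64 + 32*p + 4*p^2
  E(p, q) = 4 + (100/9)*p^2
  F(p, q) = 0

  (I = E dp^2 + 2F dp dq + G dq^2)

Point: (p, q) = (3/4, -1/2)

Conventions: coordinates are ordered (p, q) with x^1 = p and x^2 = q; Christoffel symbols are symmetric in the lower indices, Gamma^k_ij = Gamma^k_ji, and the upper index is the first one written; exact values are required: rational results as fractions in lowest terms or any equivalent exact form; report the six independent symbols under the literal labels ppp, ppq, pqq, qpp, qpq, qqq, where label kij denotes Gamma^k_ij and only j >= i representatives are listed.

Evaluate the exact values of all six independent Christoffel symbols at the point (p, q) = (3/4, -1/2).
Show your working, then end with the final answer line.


E = 41/4, F = 0, G = 361/4 at the point
E_p = 50/3, E_q = 0, F_p = 0, F_q = 0, G_p = 38, G_q = 0
EG - F^2 = 14801/16;  g^inv = (16/14801) * [[361/4, 0], [0, 41/4]]
first-kind symbols [ij,l] = (1/2)(d_i g_jl + d_j g_il - d_l g_ij): [pp,p] = E_p/2 = 25/3, [pp,q] = F_p - E_q/2 = 0, [pq,p] = E_q/2 = 0, [pq,q] = G_p/2 = 19, [qq,p] = F_q - G_p/2 = -19, [qq,q] = G_q/2 = 0
Gamma^p_ij = (G*[ij,p] - F*[ij,q])/(EG - F^2), Gamma^q_ij = (E*[ij,q] - F*[ij,p])/(EG - F^2)

Answer: Gamma_ppp = 100/123, Gamma_ppq = 0, Gamma_pqq = -76/41, Gamma_qpp = 0, Gamma_qpq = 4/19, Gamma_qqq = 0


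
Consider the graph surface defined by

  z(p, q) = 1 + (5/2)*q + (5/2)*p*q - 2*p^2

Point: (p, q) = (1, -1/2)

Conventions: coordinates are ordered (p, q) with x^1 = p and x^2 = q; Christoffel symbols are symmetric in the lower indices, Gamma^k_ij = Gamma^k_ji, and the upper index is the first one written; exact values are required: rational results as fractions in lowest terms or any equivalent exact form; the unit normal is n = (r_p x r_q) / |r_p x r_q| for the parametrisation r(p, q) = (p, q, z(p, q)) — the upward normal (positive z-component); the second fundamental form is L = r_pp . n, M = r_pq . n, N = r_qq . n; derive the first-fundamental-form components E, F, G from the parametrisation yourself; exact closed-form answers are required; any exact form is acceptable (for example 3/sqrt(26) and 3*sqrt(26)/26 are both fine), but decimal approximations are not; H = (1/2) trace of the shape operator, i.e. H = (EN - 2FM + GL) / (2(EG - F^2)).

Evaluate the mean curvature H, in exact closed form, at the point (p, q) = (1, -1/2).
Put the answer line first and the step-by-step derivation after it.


Answer: H = 872*sqrt(857)/734449

z_p = -21/4, z_q = 5, z_pp = -4, z_pq = 5/2, z_qq = 0
E = 457/16, F = -105/4, G = 26; answer radicand W^2 = 857/16
unnormalised second-form numerators: l = -4, m = 5/2, n = 0; L = l/sqrt(857/16), and similarly M = m/sqrt(W^2), N = n/sqrt(W^2)
H = (E*n - 2*F*m + G*l) / (2*(EG - F^2)*sqrt(W^2)); E*n - 2*F*m + G*l = 109/4, EG - F^2 = 857/16, so H = (218/857)/sqrt(857/16)


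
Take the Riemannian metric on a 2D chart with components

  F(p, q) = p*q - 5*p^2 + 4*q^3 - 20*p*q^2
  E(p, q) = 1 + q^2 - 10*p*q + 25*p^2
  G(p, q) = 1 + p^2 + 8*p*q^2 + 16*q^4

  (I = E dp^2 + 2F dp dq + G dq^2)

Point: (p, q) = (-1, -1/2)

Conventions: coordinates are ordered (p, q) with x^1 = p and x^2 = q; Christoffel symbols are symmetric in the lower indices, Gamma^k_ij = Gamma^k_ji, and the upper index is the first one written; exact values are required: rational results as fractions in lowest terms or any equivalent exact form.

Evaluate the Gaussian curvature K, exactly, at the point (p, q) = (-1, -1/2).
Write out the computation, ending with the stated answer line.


E = 85/4, F = 0, G = 1, EG - F^2 = 85/4 at the point
E_p = -45, E_q = 9, F_p = 9/2, F_q = -18, G_p = 0, G_q = 0
E_qq = 2, F_pq = 21, G_pp = 2
K follows from Brioschi's formula, (det M1 - det M2)/(EG - F^2)^2.
M1 = [[-E_qq/2 + F_pq - G_pp/2, E_p/2, F_p - E_q/2], [F_q - G_p/2, E, F], [G_q/2, F, G]] = [[19, -45/2, 0], [-18, 85/4, 0], [0, 0, 1]]; det M1 = -5/4
M2 = [[0, E_q/2, G_p/2], [E_q/2, E, F], [G_p/2, F, G]] = [[0, 9/2, 0], [9/2, 85/4, 0], [0, 0, 1]]; det M2 = -81/4
det M1 - det M2 = 19; K = 19 / (85/4)^2 = 304/7225

Answer: K = 304/7225


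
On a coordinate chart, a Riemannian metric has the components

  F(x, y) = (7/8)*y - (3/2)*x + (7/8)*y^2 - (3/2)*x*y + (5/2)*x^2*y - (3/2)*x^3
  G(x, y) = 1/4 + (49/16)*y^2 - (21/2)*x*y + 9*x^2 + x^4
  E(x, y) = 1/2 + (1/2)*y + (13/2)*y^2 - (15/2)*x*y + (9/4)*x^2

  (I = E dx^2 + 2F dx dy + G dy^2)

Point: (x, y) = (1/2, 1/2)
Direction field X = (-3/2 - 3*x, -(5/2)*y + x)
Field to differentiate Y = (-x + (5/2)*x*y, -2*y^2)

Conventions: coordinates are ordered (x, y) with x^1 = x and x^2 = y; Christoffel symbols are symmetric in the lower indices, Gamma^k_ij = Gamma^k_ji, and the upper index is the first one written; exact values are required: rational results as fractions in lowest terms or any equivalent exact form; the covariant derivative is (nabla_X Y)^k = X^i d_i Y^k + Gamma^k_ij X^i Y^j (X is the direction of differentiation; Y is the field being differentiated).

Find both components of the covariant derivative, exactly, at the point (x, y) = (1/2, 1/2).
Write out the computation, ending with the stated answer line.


E = 17/16, F = -11/32, G = 45/64 at the point
E_x = -3/2, E_y = 13/4, F_x = -17/8, F_y = 13/8, G_x = 17/4, G_y = -35/16
EG - F^2 = 161/256;  g^inv = (256/161) * [[45/64, 11/32], [11/32, 17/16]]
first-kind symbols [ij,l] = (1/2)(d_i g_jl + d_j g_il - d_l g_ij): [xx,x] = E_x/2 = -3/4, [xx,y] = F_x - E_y/2 = -15/4, [xy,x] = E_y/2 = 13/8, [xy,y] = G_x/2 = 17/8, [yy,x] = F_y - G_x/2 = -1/2, [yy,y] = G_y/2 = -35/32
Gamma^x_ij = (G*[ij,x] - F*[ij,y])/(EG - F^2), Gamma^y_ij = (E*[ij,y] - F*[ij,x])/(EG - F^2)
Gamma_xxx = -465/161, Gamma_xxy = 137/46, Gamma_xyy = -745/644, Gamma_yxx = -1086/161, Gamma_yxy = 103/23, Gamma_yyy = -683/322
X = (-3, -3/4), Y = (1/8, -1/2) at the point

Answer: (nabla_X Y)^x = 32457/10304, (nabla_X Y)^y = 49107/5152


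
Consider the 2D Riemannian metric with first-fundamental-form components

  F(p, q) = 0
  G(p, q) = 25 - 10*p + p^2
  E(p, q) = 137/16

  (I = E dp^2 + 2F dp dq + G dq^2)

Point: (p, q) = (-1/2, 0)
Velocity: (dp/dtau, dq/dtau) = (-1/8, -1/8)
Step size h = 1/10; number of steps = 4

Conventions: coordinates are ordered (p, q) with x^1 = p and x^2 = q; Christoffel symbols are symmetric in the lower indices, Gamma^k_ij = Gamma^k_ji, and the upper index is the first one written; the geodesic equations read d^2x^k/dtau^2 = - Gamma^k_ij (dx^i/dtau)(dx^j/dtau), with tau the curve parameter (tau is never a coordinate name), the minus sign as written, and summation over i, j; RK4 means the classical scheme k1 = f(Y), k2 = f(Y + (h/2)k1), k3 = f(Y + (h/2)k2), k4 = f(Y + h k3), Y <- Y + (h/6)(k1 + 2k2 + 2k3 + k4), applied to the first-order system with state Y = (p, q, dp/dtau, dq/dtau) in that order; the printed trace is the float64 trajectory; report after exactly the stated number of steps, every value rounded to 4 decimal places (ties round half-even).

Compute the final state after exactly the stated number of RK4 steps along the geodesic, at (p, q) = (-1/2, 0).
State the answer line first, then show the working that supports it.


Answer: p = -0.5508, q = -0.0495, dp/dtau = -0.1290, dq/dtau = -0.1227

f(Y) = (dp/dtau, dq/dtau, -Gamma^p_ij Y'^i Y'^j, -Gamma^q_ij Y'^i Y'^j) with the Gammas evaluated at the stage position; h = 0.100000; intermediate values shown to 6 dp
step 0: p = -0.5000, q = 0.0000, dp/dtau = -0.1250, dq/dtau = -0.1250
step 1:
  k1: at (p, q) = (-0.500000, 0.000000), (dp/dtau, dq/dtau) = (-0.125000, -0.125000); Gamma_ppp = 0.000000, Gamma_ppq = 0.000000, Gamma_pqq = 0.642336, Gamma_qpp = 0.000000, Gamma_qpq = -0.181818, Gamma_qqq = 0.000000; k1 = (-0.125000, -0.125000, -0.010036, 0.005682)
  k2: at (p, q) = (-0.506250, -0.006250), (dp/dtau, dq/dtau) = (-0.125502, -0.124716); Gamma_ppp = 0.000000, Gamma_ppq = 0.000000, Gamma_pqq = 0.643066, Gamma_qpp = 0.000000, Gamma_qpq = -0.181612, Gamma_qqq = 0.000000; k2 = (-0.125502, -0.124716, -0.010002, 0.005685)
  k3: at (p, q) = (-0.506275, -0.006236), (dp/dtau, dq/dtau) = (-0.125500, -0.124716); Gamma_ppp = 0.000000, Gamma_ppq = 0.000000, Gamma_pqq = 0.643069, Gamma_qpp = 0.000000, Gamma_qpq = -0.181611, Gamma_qqq = 0.000000; k3 = (-0.125500, -0.124716, -0.010002, 0.005685)
  k4: at (p, q) = (-0.512550, -0.012472), (dp/dtau, dq/dtau) = (-0.126000, -0.124431); Gamma_ppp = 0.000000, Gamma_ppq = 0.000000, Gamma_pqq = 0.643801, Gamma_qpp = 0.000000, Gamma_qpq = -0.181404, Gamma_qqq = 0.000000; k4 = (-0.126000, -0.124431, -0.009968, 0.005688)
  Y <- Y + (h/6)(k1 + 2k2 + 2k3 + k4): p = -0.5126, q = -0.0125, dp/dtau = -0.1260, dq/dtau = -0.1244
step 2:
  k1: at (p, q) = (-0.512550, -0.012472), (dp/dtau, dq/dtau) = (-0.126000, -0.124431); Gamma_ppp = 0.000000, Gamma_ppq = 0.000000, Gamma_pqq = 0.643801, Gamma_qpp = 0.000000, Gamma_qpq = -0.181404, Gamma_qqq = 0.000000; k1 = (-0.126000, -0.124431, -0.009968, 0.005688)
  k2: at (p, q) = (-0.518850, -0.018693), (dp/dtau, dq/dtau) = (-0.126499, -0.124147); Gamma_ppp = 0.000000, Gamma_ppq = 0.000000, Gamma_pqq = 0.644537, Gamma_qpp = 0.000000, Gamma_qpq = -0.181197, Gamma_qqq = 0.000000; k2 = (-0.126499, -0.124147, -0.009934, 0.005691)
  k3: at (p, q) = (-0.518875, -0.018679), (dp/dtau, dq/dtau) = (-0.126497, -0.124147); Gamma_ppp = 0.000000, Gamma_ppq = 0.000000, Gamma_pqq = 0.644540, Gamma_qpp = 0.000000, Gamma_qpq = -0.181196, Gamma_qqq = 0.000000; k3 = (-0.126497, -0.124147, -0.009934, 0.005691)
  k4: at (p, q) = (-0.525200, -0.024886), (dp/dtau, dq/dtau) = (-0.126994, -0.123862); Gamma_ppp = 0.000000, Gamma_ppq = 0.000000, Gamma_pqq = 0.645279, Gamma_qpp = 0.000000, Gamma_qpq = -0.180989, Gamma_qqq = 0.000000; k4 = (-0.126994, -0.123862, -0.009900, 0.005694)
  Y <- Y + (h/6)(k1 + 2k2 + 2k3 + k4): p = -0.5252, q = -0.0249, dp/dtau = -0.1270, dq/dtau = -0.1239
step 3:
  k1: at (p, q) = (-0.525200, -0.024886), (dp/dtau, dq/dtau) = (-0.126994, -0.123862); Gamma_ppp = 0.000000, Gamma_ppq = 0.000000, Gamma_pqq = 0.645279, Gamma_qpp = 0.000000, Gamma_qpq = -0.180989, Gamma_qqq = 0.000000; k1 = (-0.126994, -0.123862, -0.009900, 0.005694)
  k2: at (p, q) = (-0.531549, -0.031079), (dp/dtau, dq/dtau) = (-0.127489, -0.123578); Gamma_ppp = 0.000000, Gamma_ppq = 0.000000, Gamma_pqq = 0.646020, Gamma_qpp = 0.000000, Gamma_qpq = -0.180781, Gamma_qqq = 0.000000; k2 = (-0.127489, -0.123578, -0.009866, 0.005696)
  k3: at (p, q) = (-0.531574, -0.031065), (dp/dtau, dq/dtau) = (-0.127487, -0.123578); Gamma_ppp = 0.000000, Gamma_ppq = 0.000000, Gamma_pqq = 0.646023, Gamma_qpp = 0.000000, Gamma_qpq = -0.180780, Gamma_qqq = 0.000000; k3 = (-0.127487, -0.123578, -0.009866, 0.005696)
  k4: at (p, q) = (-0.537949, -0.037244), (dp/dtau, dq/dtau) = (-0.127980, -0.123293); Gamma_ppp = 0.000000, Gamma_ppq = 0.000000, Gamma_pqq = 0.646768, Gamma_qpp = 0.000000, Gamma_qpq = -0.180572, Gamma_qqq = 0.000000; k4 = (-0.127980, -0.123293, -0.009832, 0.005699)
  Y <- Y + (h/6)(k1 + 2k2 + 2k3 + k4): p = -0.5379, q = -0.0372, dp/dtau = -0.1280, dq/dtau = -0.1233
step 4:
  k1: at (p, q) = (-0.537949, -0.037244), (dp/dtau, dq/dtau) = (-0.127980, -0.123293); Gamma_ppp = 0.000000, Gamma_ppq = 0.000000, Gamma_pqq = 0.646768, Gamma_qpp = 0.000000, Gamma_qpq = -0.180572, Gamma_qqq = 0.000000; k1 = (-0.127980, -0.123293, -0.009832, 0.005699)
  k2: at (p, q) = (-0.544348, -0.043409), (dp/dtau, dq/dtau) = (-0.128472, -0.123008); Gamma_ppp = 0.000000, Gamma_ppq = 0.000000, Gamma_pqq = 0.647515, Gamma_qpp = 0.000000, Gamma_qpq = -0.180364, Gamma_qqq = 0.000000; k2 = (-0.128472, -0.123008, -0.009798, 0.005701)
  k3: at (p, q) = (-0.544372, -0.043394), (dp/dtau, dq/dtau) = (-0.128470, -0.123008); Gamma_ppp = 0.000000, Gamma_ppq = 0.000000, Gamma_pqq = 0.647518, Gamma_qpp = 0.000000, Gamma_qpq = -0.180363, Gamma_qqq = 0.000000; k3 = (-0.128470, -0.123008, -0.009798, 0.005700)
  k4: at (p, q) = (-0.550796, -0.049545), (dp/dtau, dq/dtau) = (-0.128960, -0.122723); Gamma_ppp = 0.000000, Gamma_ppq = 0.000000, Gamma_pqq = 0.648268, Gamma_qpp = 0.000000, Gamma_qpq = -0.180154, Gamma_qqq = 0.000000; k4 = (-0.128960, -0.122723, -0.009763, 0.005702)
  Y <- Y + (h/6)(k1 + 2k2 + 2k3 + k4): p = -0.5508, q = -0.0495, dp/dtau = -0.1290, dq/dtau = -0.1227


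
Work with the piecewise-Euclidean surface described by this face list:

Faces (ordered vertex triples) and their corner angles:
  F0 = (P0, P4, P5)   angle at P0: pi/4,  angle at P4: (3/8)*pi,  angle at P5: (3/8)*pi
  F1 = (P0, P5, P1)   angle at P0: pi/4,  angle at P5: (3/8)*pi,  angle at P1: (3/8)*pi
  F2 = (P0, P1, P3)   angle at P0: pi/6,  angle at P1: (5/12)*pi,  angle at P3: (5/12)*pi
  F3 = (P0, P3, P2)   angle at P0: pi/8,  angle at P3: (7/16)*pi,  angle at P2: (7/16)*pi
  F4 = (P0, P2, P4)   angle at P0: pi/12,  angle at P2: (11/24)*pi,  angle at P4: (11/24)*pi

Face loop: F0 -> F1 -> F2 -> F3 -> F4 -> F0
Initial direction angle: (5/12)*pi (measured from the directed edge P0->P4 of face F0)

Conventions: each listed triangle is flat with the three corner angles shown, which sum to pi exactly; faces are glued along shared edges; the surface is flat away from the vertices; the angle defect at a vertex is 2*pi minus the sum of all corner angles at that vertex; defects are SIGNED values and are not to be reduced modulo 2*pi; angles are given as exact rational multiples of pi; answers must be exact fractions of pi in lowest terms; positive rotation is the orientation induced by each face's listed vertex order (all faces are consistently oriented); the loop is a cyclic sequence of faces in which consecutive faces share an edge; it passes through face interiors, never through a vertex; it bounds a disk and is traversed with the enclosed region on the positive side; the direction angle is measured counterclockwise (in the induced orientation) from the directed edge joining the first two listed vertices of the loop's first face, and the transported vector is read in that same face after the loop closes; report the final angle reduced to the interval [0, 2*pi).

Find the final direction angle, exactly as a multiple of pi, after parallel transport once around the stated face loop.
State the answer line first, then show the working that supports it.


Answer: final direction angle = (37/24)*pi

enclosed vertex P0: corner angles sum to (7/8)*pi, defect = 2*pi - (7/8)*pi = (9/8)*pi
adding the enclosed defects to the starting angle (mod 2*pi, induced orientation) gives the holonomy
final angle = (5/12)*pi + (9/8)*pi = (37/24)*pi (mod 2*pi)


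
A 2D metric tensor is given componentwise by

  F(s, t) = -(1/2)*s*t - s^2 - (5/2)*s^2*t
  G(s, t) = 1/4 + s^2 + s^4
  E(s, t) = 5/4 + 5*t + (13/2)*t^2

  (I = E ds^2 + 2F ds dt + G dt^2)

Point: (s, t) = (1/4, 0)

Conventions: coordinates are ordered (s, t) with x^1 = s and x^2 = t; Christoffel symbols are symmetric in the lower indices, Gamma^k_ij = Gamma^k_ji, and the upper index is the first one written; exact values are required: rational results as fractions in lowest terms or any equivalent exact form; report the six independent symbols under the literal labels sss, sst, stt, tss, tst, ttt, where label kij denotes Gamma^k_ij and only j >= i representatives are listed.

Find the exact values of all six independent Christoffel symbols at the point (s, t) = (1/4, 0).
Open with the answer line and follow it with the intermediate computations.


Answer: Gamma_sss = -192/401, Gamma_sst = 828/401, Gamma_stt = -729/1604, Gamma_tss = -3840/401, Gamma_tst = 520/401, Gamma_ttt = -36/401

E = 5/4, F = -1/16, G = 81/256 at the point
E_s = 0, E_t = 5, F_s = -1/2, F_t = -9/32, G_s = 9/16, G_t = 0
EG - F^2 = 401/1024;  g^inv = (1024/401) * [[81/256, 1/16], [1/16, 5/4]]
first-kind symbols [ij,l] = (1/2)(d_i g_jl + d_j g_il - d_l g_ij): [ss,s] = E_s/2 = 0, [ss,t] = F_s - E_t/2 = -3, [st,s] = E_t/2 = 5/2, [st,t] = G_s/2 = 9/32, [tt,s] = F_t - G_s/2 = -9/16, [tt,t] = G_t/2 = 0
Gamma^s_ij = (G*[ij,s] - F*[ij,t])/(EG - F^2), Gamma^t_ij = (E*[ij,t] - F*[ij,s])/(EG - F^2)


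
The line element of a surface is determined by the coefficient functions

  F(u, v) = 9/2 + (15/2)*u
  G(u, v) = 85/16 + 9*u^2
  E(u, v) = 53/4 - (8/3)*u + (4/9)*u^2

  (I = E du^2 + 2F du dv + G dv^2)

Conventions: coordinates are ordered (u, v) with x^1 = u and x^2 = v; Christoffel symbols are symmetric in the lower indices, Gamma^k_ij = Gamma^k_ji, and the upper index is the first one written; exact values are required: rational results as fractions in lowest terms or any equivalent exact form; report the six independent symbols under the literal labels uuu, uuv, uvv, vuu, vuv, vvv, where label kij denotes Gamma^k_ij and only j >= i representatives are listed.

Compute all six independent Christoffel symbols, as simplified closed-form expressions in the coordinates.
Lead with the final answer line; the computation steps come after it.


Answer: Gamma_uuu = (2304*u^3 - 6912*u^2 - 31040*u - 23520)/(2304*u^4 - 13824*u^3 + 37648*u^2 - 47040*u + 28881), Gamma_uuv = (-38880*u^2 - 23328*u)/(2304*u^4 - 13824*u^3 + 37648*u^2 - 47040*u + 28881), Gamma_uvv = (-46656*u^3 - 27540*u)/(2304*u^4 - 13824*u^3 + 37648*u^2 - 47040*u + 28881), Gamma_vuu = (60696 - 6912*u)/(2304*u^4 - 13824*u^3 + 37648*u^2 - 47040*u + 28881), Gamma_vuv = (2304*u^3 - 13824*u^2 + 68688*u)/(2304*u^4 - 13824*u^3 + 37648*u^2 - 47040*u + 28881), Gamma_vvv = (38880*u^2 + 23328*u)/(2304*u^4 - 13824*u^3 + 37648*u^2 - 47040*u + 28881)

E = 53/4 - (8/3)*u + (4/9)*u^2; F = 9/2 + (15/2)*u; G = 85/16 + 9*u^2
Gamma^k_ij = (1/2) g^{kl} (d_i g_jl + d_j g_il - d_l g_ij), with g^inv = (1/(EG-F^2)) [[G, -F], [-F, E]]
first partials: E_u = -8/3 + (8/9)*u, E_v = 0, F_u = 15/2, F_v = 0, G_u = 18*u, G_v = 0
D = EG - F^2 = 3209/64 - (245/3)*u + (2353/36)*u^2 - 24*u^3 + 4*u^4
expanded: Gamma^u_uu = (G E_u - 2F F_u + F E_v)/(2D), Gamma^u_uv = (G E_v - F G_u)/(2D), Gamma^u_vv = (2G F_v - G G_u - F G_v)/(2D), Gamma^v_uu = (2E F_u - E E_v - F E_u)/(2D), Gamma^v_uv = (E G_u - F E_v)/(2D), Gamma^v_vv = (E G_v - 2F F_v + F G_u)/(2D); substitute and cancel common factors


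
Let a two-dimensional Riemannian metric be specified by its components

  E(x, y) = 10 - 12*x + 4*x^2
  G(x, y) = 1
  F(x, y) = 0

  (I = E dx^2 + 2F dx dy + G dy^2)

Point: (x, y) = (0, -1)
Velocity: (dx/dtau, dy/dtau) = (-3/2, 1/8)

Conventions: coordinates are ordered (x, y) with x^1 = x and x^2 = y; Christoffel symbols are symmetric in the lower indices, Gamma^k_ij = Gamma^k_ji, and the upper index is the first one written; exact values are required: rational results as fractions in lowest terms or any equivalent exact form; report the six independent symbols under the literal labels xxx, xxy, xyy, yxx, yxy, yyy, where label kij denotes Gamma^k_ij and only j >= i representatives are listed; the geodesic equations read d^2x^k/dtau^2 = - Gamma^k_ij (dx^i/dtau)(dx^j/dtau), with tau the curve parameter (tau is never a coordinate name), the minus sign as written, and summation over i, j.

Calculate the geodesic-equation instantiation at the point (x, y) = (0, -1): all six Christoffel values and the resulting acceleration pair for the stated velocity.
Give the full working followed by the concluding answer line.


E = 10, F = 0, G = 1 at the point
E_x = -12, E_y = 0, F_x = 0, F_y = 0, G_x = 0, G_y = 0
EG - F^2 = 10;  g^inv = (1/10) * [[1, 0], [0, 10]]
first-kind symbols [ij,l] = (1/2)(d_i g_jl + d_j g_il - d_l g_ij): [xx,x] = E_x/2 = -6, [xx,y] = F_x - E_y/2 = 0, [xy,x] = E_y/2 = 0, [xy,y] = G_x/2 = 0, [yy,x] = F_y - G_x/2 = 0, [yy,y] = G_y/2 = 0
Gamma^x_ij = (G*[ij,x] - F*[ij,y])/(EG - F^2), Gamma^y_ij = (E*[ij,y] - F*[ij,x])/(EG - F^2)
Gamma_xxx = -3/5, Gamma_xxy = 0, Gamma_xyy = 0, Gamma_yxx = 0, Gamma_yxy = 0, Gamma_yyy = 0
d^2x/dtau^2 = -(Gamma_xxx*(-3/2)^2 + 2*Gamma_xxy*(-3/2)*(1/8) + Gamma_xyy*(1/8)^2) = 27/20
d^2y/dtau^2 = -(Gamma_yxx*(-3/2)^2 + 2*Gamma_yxy*(-3/2)*(1/8) + Gamma_yyy*(1/8)^2) = 0

Answer: Gamma_xxx = -3/5, Gamma_xxy = 0, Gamma_xyy = 0, Gamma_yxx = 0, Gamma_yxy = 0, Gamma_yyy = 0; accelerations (d^2x/dtau^2, d^2y/dtau^2) = (27/20, 0)
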